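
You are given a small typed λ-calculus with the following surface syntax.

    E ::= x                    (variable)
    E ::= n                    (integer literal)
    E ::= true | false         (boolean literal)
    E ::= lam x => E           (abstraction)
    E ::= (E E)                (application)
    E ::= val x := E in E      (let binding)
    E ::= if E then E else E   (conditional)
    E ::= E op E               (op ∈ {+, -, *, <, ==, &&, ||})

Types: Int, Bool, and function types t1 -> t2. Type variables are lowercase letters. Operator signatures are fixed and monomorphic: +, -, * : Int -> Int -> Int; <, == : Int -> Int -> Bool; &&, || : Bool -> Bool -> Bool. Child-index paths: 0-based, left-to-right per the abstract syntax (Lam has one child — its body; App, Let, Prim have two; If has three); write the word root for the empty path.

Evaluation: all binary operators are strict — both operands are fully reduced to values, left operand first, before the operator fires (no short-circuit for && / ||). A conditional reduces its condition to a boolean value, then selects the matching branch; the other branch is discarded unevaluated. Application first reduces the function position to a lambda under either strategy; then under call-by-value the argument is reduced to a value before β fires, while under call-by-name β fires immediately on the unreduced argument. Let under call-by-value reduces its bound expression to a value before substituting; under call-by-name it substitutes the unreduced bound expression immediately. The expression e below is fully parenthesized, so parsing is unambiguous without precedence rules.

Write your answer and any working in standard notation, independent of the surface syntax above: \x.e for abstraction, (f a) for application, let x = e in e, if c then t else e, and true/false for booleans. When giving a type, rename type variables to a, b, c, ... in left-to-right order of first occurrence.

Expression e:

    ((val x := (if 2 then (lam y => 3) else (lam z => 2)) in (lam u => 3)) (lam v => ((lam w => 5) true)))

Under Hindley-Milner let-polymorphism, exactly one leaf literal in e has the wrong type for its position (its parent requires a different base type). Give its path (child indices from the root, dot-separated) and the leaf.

Trace:
  unify Int ~ Bool
  FAIL: mismatch Int ~ Bool

Answer: 0.0.0 : 2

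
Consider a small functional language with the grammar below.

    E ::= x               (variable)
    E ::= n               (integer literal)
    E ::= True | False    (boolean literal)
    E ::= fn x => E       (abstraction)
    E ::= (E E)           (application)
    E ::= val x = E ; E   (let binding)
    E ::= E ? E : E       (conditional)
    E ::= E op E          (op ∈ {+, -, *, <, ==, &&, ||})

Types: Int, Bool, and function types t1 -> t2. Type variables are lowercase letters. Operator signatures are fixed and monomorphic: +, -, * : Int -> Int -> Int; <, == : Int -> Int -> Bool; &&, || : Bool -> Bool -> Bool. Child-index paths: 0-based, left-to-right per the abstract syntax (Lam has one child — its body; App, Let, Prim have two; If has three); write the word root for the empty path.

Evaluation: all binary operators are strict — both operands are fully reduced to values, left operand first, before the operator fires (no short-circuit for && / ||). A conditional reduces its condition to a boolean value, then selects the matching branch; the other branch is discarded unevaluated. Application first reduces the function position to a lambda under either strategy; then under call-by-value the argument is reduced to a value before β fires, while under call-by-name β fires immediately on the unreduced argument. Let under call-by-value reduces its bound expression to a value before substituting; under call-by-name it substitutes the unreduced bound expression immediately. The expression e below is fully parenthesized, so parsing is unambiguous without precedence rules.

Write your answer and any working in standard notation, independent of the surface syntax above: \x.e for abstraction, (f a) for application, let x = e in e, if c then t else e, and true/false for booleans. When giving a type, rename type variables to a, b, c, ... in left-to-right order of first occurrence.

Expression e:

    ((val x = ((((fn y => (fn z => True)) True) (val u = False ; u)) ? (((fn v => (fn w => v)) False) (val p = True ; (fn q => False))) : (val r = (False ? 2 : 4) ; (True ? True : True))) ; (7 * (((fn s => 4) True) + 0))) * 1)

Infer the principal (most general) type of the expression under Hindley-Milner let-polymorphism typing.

Answer: Int

Working:
\z._ : b -> Bool
\y._ : a -> b -> Bool
  unify a -> b -> Bool ~ Bool -> c
  unify a ~ Bool
  unify b -> Bool ~ c
_ _ : b -> Bool
let u : Bool
u : Bool
  unify b -> Bool ~ Bool -> d
  unify b ~ Bool
  unify Bool ~ d
_ _ : Bool
  unify Bool ~ Bool
v : e
\w._ : f -> e
\v._ : e -> f -> e
  unify e -> f -> e ~ Bool -> g
  unify e ~ Bool
  unify f -> Bool ~ g
_ _ : f -> Bool
let p : Bool
\q._ : h -> Bool
  unify f -> Bool ~ (h -> Bool) -> i
  unify f ~ h -> Bool
  unify Bool ~ i
_ _ : Bool
  unify Bool ~ Bool
  unify Int ~ Int
let r : Int
  unify Bool ~ Bool
  unify Bool ~ Bool
  unify Bool ~ Bool
let x : Bool
  unify Int ~ Int
\s._ : j -> Int
  unify j -> Int ~ Bool -> k
  unify j ~ Bool
  unify Int ~ k
_ _ : Int
  unify Int ~ Int
  unify Int ~ Int
  unify Int ~ Int
  unify Int ~ Int
  unify Int ~ Int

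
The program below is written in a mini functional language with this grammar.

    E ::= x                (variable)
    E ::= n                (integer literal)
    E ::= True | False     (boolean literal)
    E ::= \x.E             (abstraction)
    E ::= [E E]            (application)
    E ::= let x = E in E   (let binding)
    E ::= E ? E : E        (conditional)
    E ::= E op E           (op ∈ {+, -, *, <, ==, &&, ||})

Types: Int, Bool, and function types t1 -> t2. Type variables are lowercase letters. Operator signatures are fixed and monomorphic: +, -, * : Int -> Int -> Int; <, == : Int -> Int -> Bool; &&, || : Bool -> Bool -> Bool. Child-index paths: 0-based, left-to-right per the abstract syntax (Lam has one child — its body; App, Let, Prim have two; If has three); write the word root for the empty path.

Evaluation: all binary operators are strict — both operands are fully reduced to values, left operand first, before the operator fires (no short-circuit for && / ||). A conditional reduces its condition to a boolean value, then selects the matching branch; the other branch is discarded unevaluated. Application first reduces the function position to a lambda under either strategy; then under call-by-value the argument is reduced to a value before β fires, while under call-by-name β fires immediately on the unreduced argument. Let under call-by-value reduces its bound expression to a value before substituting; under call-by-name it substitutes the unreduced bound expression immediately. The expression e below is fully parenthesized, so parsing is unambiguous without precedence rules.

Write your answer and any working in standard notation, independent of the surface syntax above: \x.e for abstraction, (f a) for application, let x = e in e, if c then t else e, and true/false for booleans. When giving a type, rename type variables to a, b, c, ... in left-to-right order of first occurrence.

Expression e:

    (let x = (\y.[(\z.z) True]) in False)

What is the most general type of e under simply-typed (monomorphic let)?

Answer: Bool

Working:
z : b
\z._ : b -> b
  unify b -> b ~ Bool -> c
  unify b ~ Bool
  unify Bool ~ c
_ _ : Bool
\y._ : a -> Bool
let x : a -> Bool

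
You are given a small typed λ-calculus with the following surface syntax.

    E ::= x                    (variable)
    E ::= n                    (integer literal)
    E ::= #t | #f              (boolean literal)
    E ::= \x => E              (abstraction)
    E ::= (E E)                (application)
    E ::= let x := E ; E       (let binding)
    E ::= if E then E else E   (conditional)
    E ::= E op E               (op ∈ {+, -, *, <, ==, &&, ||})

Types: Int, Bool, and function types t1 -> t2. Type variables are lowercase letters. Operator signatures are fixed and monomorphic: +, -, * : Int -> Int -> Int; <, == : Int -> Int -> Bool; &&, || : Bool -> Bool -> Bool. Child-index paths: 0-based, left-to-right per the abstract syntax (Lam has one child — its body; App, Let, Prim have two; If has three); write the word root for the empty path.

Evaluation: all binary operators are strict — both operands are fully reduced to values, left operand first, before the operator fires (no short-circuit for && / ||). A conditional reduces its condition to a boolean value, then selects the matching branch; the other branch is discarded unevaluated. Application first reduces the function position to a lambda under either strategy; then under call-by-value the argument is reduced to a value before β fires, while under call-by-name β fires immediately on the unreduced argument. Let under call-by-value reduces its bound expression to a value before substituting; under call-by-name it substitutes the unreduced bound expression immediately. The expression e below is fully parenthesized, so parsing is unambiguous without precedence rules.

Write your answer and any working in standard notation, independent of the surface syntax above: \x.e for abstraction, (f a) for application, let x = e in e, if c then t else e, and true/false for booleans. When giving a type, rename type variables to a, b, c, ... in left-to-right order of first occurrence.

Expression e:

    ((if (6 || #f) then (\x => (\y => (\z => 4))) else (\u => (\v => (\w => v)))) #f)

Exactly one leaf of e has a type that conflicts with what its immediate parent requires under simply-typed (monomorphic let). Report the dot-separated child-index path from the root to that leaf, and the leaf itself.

Answer: 0.0.0 : 6

Derivation:
  unify Int ~ Bool
  FAIL: mismatch Int ~ Bool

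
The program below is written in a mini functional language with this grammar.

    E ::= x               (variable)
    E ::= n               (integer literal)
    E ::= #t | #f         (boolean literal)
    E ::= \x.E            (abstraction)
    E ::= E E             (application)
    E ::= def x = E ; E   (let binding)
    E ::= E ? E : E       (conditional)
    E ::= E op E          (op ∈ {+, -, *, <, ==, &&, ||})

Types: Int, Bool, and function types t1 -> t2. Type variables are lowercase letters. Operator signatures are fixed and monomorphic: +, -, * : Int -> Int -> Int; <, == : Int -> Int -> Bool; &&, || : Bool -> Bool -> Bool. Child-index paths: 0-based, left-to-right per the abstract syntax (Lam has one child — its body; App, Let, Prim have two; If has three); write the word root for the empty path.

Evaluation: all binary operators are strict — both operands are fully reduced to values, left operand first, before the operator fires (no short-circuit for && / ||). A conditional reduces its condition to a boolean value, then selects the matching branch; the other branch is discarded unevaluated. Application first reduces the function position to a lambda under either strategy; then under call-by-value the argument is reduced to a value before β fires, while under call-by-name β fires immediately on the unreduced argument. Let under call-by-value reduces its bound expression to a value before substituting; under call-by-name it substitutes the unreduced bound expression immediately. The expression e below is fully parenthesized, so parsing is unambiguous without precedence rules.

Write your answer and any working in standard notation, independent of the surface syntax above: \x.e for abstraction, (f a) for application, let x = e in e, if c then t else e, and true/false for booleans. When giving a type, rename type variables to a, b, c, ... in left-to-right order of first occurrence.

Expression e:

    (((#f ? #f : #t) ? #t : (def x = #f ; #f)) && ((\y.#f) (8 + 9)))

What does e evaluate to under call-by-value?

Answer: false

Trace:
step 0: ((if (if false then false else true) then true else (let x = false in false)) && ((\y.false) (8 + 9)))
step 1: [if@0.0] ((if true then true else (let x = false in false)) && ((\y.false) (8 + 9)))
step 2: [if@0] (true && ((\y.false) (8 + 9)))
step 3: [delta@1.1] (true && ((\y.false) 17))
step 4: [beta@1] (true && false)
step 5: [delta@root] false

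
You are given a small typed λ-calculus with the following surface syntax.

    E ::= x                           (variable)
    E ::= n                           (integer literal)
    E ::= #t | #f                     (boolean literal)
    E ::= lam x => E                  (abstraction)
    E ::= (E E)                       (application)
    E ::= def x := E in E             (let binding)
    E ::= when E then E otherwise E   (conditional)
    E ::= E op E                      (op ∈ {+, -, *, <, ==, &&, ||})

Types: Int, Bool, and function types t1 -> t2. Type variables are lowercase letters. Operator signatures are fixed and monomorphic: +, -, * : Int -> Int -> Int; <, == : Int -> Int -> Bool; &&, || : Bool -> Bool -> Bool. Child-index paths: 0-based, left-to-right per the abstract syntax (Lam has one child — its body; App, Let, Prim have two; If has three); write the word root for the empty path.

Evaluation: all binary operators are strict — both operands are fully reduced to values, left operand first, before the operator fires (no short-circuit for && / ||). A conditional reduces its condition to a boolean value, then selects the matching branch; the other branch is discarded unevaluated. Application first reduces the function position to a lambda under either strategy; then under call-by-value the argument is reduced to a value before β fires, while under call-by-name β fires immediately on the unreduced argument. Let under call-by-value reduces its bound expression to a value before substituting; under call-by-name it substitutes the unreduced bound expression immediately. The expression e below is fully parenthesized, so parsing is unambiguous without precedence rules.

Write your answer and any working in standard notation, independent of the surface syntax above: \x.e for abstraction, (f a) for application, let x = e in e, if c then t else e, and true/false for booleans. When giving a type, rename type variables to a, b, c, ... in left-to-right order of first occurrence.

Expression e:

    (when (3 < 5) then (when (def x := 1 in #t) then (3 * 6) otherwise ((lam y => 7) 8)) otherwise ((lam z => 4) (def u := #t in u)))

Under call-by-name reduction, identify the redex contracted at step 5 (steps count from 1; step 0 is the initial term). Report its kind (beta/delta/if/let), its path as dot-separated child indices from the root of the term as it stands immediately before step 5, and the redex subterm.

Derivation:
step 0: (if (3 < 5) then (if (let x = 1 in true) then (3 * 6) else ((\y.7) 8)) else ((\z.4) (let u = true in u)))
step 1: [delta@0] (if true then (if (let x = 1 in true) then (3 * 6) else ((\y.7) 8)) else ((\z.4) (let u = true in u)))
step 2: [if@root] (if (let x = 1 in true) then (3 * 6) else ((\y.7) 8))
step 3: [let@0] (if true then (3 * 6) else ((\y.7) 8))
step 4: [if@root] (3 * 6)
step 5: [delta@root] 18

Answer: delta at root : (3 * 6)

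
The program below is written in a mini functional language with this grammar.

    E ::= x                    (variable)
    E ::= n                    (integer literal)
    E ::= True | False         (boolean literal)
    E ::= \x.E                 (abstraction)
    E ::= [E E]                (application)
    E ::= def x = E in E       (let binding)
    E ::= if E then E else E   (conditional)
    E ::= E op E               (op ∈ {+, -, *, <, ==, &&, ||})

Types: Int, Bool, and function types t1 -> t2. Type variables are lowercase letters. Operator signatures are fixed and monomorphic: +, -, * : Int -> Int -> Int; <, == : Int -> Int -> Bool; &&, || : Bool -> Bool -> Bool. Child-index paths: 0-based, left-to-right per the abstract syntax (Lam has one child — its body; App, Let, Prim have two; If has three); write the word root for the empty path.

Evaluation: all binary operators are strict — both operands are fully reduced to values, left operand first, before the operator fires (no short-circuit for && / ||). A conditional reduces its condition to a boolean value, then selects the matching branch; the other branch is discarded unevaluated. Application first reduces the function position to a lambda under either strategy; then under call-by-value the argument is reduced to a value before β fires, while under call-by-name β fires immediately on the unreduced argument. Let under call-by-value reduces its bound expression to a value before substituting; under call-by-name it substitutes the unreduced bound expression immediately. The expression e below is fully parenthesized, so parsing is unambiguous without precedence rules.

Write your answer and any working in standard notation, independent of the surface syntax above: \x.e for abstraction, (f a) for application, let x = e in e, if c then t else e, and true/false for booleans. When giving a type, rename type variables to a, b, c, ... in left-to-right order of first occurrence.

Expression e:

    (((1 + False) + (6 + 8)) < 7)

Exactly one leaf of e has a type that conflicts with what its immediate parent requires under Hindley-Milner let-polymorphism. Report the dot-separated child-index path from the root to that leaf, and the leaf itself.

Answer: 0.0.1 : false

Trace:
  unify Int ~ Int
  unify Bool ~ Int
  FAIL: mismatch Bool ~ Int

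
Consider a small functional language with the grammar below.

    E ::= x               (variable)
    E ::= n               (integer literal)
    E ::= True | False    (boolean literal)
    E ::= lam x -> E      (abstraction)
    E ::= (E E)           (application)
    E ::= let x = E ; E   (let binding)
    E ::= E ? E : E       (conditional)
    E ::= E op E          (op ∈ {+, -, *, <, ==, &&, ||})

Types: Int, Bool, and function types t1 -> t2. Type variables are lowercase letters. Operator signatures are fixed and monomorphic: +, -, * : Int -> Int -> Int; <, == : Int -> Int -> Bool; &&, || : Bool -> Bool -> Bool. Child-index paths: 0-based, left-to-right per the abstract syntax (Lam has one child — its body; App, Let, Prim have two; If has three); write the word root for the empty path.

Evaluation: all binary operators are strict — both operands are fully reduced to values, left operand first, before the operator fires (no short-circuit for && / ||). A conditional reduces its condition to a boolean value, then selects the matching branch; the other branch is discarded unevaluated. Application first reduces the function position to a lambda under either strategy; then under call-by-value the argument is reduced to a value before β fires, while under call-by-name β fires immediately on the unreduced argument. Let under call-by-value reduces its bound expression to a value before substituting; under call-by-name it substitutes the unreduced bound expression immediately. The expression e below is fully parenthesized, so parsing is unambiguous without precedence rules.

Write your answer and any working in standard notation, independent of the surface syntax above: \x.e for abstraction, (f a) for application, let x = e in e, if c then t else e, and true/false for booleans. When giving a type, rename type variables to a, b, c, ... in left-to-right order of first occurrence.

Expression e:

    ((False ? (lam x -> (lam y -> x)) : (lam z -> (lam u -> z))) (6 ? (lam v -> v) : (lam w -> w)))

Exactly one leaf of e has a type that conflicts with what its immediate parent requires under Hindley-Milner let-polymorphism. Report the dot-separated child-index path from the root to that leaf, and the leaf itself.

Answer: 1.0 : 6

Derivation:
  unify Bool ~ Bool
x : a
\y._ : b -> a
\x._ : a -> b -> a
z : c
\u._ : d -> c
\z._ : c -> d -> c
  unify a -> b -> a ~ c -> d -> c
  unify a ~ c
  unify b -> c ~ d -> c
  unify b ~ d
  unify c ~ c
  unify Int ~ Bool
  FAIL: mismatch Int ~ Bool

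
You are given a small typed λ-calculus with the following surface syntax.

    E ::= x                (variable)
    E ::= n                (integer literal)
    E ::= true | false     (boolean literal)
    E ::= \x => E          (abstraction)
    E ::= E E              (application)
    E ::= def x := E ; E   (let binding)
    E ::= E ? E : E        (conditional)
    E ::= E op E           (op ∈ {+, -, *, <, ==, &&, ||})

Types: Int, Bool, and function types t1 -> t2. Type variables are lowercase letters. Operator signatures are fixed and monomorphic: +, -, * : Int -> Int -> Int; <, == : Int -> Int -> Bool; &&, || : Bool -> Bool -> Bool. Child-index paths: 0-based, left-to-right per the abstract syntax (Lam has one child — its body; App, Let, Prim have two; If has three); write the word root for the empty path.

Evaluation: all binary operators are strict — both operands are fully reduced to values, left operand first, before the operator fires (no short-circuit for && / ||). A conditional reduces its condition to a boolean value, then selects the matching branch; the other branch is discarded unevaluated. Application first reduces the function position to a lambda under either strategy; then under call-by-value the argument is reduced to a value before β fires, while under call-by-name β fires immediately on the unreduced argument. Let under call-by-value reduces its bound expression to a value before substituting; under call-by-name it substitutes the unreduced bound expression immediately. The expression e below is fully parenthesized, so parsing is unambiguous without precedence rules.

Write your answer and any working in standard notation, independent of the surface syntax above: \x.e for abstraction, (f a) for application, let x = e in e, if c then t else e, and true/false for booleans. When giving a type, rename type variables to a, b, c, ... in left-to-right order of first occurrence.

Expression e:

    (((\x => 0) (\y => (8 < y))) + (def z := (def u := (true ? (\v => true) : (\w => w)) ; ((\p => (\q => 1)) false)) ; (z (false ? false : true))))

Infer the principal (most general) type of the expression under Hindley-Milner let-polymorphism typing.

Answer: Int

Trace:
\x._ : a -> Int
  unify Int ~ Int
y : b
  unify b ~ Int
\y._ : Int -> Bool
  unify a -> Int ~ (Int -> Bool) -> c
  unify a ~ Int -> Bool
  unify Int ~ c
_ _ : Int
  unify Int ~ Int
  unify Bool ~ Bool
\v._ : d -> Bool
w : e
\w._ : e -> e
  unify d -> Bool ~ e -> e
  unify d ~ e
  unify Bool ~ e
let u : Bool -> Bool
\q._ : g -> Int
\p._ : f -> g -> Int
  unify f -> g -> Int ~ Bool -> h
  unify f ~ Bool
  unify g -> Int ~ h
_ _ : g -> Int
let z : forall. g -> Int
z : i -> Int
  unify Bool ~ Bool
  unify Bool ~ Bool
  unify i -> Int ~ Bool -> j
  unify i ~ Bool
  unify Int ~ j
_ _ : Int
  unify Int ~ Int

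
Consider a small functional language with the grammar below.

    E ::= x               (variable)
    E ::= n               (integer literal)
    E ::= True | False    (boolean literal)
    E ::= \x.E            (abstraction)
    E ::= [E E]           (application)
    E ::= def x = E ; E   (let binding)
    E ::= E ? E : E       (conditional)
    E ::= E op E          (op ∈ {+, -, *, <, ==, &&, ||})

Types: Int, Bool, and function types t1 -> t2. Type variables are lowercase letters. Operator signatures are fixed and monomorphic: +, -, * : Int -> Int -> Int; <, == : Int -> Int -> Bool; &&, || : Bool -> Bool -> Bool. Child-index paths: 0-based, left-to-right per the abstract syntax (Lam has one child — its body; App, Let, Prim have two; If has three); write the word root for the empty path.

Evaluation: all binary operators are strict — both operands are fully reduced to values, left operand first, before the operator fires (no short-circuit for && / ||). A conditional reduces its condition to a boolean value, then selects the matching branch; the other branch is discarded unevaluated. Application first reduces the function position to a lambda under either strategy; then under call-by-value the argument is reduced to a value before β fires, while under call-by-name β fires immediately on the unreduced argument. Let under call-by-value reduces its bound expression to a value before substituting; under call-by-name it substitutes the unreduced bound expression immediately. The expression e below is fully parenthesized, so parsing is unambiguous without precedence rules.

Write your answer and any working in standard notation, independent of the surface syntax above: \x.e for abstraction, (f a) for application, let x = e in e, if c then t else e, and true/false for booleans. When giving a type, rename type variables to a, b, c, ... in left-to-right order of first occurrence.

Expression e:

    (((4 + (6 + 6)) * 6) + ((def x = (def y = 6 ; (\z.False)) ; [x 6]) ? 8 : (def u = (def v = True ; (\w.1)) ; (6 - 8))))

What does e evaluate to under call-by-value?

Answer: 94

Derivation:
step 0: (((4 + (6 + 6)) * 6) + (if (let x = (let y = 6 in (\z.false)) in (x 6)) then 8 else (let u = (let v = true in (\w.1)) in (6 - 8))))
step 1: [delta@0.0.1] (((4 + 12) * 6) + (if (let x = (let y = 6 in (\z.false)) in (x 6)) then 8 else (let u = (let v = true in (\w.1)) in (6 - 8))))
step 2: [delta@0.0] ((16 * 6) + (if (let x = (let y = 6 in (\z.false)) in (x 6)) then 8 else (let u = (let v = true in (\w.1)) in (6 - 8))))
step 3: [delta@0] (96 + (if (let x = (let y = 6 in (\z.false)) in (x 6)) then 8 else (let u = (let v = true in (\w.1)) in (6 - 8))))
step 4: [let@1.0.0] (96 + (if (let x = (\z.false) in (x 6)) then 8 else (let u = (let v = true in (\w.1)) in (6 - 8))))
step 5: [let@1.0] (96 + (if ((\z.false) 6) then 8 else (let u = (let v = true in (\w.1)) in (6 - 8))))
step 6: [beta@1.0] (96 + (if false then 8 else (let u = (let v = true in (\w.1)) in (6 - 8))))
step 7: [if@1] (96 + (let u = (let v = true in (\w.1)) in (6 - 8)))
step 8: [let@1.0] (96 + (let u = (\w.1) in (6 - 8)))
step 9: [let@1] (96 + (6 - 8))
step 10: [delta@1] (96 + -2)
step 11: [delta@root] 94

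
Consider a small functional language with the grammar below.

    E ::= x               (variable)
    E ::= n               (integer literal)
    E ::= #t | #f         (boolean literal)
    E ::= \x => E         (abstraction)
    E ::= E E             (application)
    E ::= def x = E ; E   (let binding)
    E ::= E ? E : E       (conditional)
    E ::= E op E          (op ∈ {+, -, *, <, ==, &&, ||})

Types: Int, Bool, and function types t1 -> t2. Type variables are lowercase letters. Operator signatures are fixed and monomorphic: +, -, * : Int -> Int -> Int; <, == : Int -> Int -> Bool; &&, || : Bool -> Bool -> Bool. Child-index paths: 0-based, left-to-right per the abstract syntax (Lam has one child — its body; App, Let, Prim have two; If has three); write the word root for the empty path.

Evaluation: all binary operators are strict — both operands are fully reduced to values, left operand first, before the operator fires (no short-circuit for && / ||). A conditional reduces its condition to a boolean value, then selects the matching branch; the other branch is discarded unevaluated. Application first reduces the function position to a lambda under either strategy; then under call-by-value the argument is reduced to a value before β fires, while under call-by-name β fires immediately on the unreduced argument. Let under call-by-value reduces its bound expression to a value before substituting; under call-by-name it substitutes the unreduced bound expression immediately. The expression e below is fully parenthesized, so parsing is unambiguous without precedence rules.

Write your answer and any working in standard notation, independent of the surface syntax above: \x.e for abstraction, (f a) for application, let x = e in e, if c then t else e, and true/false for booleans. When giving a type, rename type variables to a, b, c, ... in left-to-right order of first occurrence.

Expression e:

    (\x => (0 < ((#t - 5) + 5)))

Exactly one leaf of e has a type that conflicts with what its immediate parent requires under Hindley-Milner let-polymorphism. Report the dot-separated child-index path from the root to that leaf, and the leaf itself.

Derivation:
  unify Int ~ Int
  unify Bool ~ Int
  FAIL: mismatch Bool ~ Int

Answer: 0.1.0.0 : true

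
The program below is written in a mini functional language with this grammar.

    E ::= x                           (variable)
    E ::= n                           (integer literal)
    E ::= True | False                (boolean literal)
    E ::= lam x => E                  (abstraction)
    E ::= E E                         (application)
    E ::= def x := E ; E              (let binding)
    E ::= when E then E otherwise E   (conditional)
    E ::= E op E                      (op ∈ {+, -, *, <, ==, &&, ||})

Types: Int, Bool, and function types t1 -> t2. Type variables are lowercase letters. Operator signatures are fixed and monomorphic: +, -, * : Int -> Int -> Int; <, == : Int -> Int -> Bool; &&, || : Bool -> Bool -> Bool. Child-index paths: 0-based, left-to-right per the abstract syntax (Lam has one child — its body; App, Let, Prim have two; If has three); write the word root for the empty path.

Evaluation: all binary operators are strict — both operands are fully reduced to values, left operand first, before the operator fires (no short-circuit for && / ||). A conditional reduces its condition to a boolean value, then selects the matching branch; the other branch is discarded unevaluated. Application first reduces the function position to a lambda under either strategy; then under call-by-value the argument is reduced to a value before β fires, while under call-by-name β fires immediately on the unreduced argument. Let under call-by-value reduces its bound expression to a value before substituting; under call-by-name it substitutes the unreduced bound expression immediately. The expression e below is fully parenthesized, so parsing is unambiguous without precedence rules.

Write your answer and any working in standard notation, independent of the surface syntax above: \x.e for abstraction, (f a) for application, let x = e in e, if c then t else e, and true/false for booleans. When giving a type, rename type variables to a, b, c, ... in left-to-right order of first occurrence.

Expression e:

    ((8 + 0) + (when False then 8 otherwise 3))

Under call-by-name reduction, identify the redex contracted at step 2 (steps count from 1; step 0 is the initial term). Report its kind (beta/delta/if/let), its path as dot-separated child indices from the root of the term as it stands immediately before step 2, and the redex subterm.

Trace:
step 0: ((8 + 0) + (if false then 8 else 3))
step 1: [delta@0] (8 + (if false then 8 else 3))
step 2: [if@1] (8 + 3)

Answer: if at 1 : (if false then 8 else 3)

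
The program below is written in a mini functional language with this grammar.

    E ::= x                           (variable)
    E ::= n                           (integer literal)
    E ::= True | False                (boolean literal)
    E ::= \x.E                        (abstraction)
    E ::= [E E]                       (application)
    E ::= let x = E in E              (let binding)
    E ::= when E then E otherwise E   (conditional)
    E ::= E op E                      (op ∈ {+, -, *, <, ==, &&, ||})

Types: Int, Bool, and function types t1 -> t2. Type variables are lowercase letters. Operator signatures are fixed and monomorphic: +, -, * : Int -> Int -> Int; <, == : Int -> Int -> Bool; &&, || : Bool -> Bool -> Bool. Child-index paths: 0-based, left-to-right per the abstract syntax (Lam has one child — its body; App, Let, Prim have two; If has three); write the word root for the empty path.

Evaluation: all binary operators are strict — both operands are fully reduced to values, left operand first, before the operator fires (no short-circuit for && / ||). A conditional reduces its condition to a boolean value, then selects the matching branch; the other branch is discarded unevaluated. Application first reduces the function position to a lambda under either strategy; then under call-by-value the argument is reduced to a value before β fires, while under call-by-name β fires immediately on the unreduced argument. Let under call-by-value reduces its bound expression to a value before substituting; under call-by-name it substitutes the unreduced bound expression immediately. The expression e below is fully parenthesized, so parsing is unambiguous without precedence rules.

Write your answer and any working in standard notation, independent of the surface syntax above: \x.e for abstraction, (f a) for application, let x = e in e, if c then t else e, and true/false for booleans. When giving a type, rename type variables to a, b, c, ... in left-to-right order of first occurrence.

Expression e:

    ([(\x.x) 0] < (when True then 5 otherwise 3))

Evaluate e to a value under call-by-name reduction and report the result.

Answer: true

Working:
step 0: (((\x.x) 0) < (if true then 5 else 3))
step 1: [beta@0] (0 < (if true then 5 else 3))
step 2: [if@1] (0 < 5)
step 3: [delta@root] true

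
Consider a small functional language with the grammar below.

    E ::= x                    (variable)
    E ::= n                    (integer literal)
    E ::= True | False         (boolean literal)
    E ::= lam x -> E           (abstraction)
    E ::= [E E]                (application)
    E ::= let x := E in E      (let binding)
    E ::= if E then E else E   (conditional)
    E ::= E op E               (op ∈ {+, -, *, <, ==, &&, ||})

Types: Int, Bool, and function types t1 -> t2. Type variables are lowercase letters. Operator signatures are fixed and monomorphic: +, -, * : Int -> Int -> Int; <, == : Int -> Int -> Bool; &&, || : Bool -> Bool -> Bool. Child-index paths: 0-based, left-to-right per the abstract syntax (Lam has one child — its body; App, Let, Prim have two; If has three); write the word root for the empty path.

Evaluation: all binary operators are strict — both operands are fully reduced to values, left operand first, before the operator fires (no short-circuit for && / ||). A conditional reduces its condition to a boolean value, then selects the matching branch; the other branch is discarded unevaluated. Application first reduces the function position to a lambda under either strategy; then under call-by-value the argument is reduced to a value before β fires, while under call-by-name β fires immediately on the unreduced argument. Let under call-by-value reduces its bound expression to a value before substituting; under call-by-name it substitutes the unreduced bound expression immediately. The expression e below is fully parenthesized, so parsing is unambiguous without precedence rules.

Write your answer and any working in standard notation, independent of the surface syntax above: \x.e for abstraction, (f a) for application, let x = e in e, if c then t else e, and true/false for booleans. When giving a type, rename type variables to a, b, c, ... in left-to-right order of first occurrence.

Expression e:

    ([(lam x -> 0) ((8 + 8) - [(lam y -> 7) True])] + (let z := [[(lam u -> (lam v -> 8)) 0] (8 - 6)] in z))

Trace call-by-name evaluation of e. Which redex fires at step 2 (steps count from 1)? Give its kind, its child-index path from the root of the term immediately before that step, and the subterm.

Derivation:
step 0: (((\x.0) ((8 + 8) - ((\y.7) true))) + (let z = (((\u.(\v.8)) 0) (8 - 6)) in z))
step 1: [beta@0] (0 + (let z = (((\u.(\v.8)) 0) (8 - 6)) in z))
step 2: [let@1] (0 + (((\u.(\v.8)) 0) (8 - 6)))

Answer: let at 1 : (let z = (((\u.(\v.8)) 0) (8 - 6)) in z)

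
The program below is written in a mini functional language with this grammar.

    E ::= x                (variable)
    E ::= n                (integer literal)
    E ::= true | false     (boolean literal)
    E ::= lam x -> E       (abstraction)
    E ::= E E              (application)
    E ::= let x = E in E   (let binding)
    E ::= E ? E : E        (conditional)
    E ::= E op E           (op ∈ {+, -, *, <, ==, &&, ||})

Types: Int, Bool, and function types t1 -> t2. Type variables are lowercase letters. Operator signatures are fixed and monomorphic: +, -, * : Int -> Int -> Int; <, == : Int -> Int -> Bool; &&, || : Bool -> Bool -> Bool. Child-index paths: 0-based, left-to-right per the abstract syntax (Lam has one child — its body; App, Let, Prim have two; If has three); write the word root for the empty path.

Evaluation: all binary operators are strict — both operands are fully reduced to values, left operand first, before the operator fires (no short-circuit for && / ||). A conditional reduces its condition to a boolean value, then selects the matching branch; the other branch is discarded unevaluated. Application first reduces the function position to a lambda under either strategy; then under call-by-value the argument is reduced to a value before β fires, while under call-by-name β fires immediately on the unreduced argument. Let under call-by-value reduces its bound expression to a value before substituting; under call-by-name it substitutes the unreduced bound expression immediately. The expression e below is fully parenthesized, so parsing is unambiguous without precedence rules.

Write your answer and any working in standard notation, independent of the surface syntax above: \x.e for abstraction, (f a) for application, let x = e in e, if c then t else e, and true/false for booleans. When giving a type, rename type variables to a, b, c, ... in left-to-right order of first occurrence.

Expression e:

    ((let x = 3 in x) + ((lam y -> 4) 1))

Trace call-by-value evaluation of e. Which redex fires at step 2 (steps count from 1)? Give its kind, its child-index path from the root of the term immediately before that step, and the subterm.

Derivation:
step 0: ((let x = 3 in x) + ((\y.4) 1))
step 1: [let@0] (3 + ((\y.4) 1))
step 2: [beta@1] (3 + 4)

Answer: beta at 1 : ((\y.4) 1)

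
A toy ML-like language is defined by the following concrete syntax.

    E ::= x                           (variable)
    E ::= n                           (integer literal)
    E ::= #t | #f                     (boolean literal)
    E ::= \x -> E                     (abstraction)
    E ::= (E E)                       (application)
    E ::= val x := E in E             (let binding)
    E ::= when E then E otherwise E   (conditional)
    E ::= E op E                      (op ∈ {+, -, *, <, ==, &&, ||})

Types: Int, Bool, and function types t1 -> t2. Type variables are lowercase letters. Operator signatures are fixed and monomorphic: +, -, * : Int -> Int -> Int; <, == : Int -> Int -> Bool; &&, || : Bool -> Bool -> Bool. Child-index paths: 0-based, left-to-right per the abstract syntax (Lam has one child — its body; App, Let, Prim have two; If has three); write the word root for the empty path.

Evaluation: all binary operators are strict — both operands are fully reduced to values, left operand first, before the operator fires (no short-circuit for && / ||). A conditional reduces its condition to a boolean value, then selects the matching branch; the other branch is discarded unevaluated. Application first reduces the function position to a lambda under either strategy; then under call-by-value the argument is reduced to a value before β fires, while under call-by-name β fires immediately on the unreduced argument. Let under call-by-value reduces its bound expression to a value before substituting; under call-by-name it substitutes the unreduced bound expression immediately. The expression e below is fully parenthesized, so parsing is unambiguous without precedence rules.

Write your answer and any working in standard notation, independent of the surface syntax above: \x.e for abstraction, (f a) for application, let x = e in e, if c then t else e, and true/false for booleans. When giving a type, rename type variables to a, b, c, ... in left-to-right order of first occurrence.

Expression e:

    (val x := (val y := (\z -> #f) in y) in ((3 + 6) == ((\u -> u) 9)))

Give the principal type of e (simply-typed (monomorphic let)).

Working:
\z._ : a -> Bool
let y : a -> Bool
y : a -> Bool
let x : a -> Bool
  unify Int ~ Int
  unify Int ~ Int
  unify Int ~ Int
u : b
\u._ : b -> b
  unify b -> b ~ Int -> c
  unify b ~ Int
  unify Int ~ c
_ _ : Int
  unify Int ~ Int

Answer: Bool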